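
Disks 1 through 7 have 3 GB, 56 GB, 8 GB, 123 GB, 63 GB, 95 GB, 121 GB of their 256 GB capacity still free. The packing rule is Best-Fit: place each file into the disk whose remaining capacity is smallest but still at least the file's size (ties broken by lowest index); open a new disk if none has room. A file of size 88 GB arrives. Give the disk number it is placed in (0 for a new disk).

6

Disks with room: disk 4 (123 GB), disk 6 (95 GB), disk 7 (121 GB).
Tightest fit is disk 6 with 95 GB free.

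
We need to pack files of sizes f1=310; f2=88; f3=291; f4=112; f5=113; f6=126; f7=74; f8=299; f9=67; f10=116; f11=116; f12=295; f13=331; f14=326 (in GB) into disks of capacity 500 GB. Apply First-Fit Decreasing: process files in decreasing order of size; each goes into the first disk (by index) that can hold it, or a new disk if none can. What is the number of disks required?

6

Sorted descending: 331, 326, 310, 299, 295, 291, 126, 116, 116, 113, 112, 88, 74, 67.
331 GB → disk 1 (remaining 169 GB)
326 GB → disk 2 (remaining 174 GB)
310 GB → disk 3 (remaining 190 GB)
299 GB → disk 4 (remaining 201 GB)
295 GB → disk 5 (remaining 205 GB)
291 GB → disk 6 (remaining 209 GB)
126 GB → disk 1 (remaining 43 GB)
116 GB → disk 2 (remaining 58 GB)
116 GB → disk 3 (remaining 74 GB)
113 GB → disk 4 (remaining 88 GB)
112 GB → disk 5 (remaining 93 GB)
88 GB → disk 4 (remaining 0 GB)
74 GB → disk 3 (remaining 0 GB)
67 GB → disk 5 (remaining 26 GB)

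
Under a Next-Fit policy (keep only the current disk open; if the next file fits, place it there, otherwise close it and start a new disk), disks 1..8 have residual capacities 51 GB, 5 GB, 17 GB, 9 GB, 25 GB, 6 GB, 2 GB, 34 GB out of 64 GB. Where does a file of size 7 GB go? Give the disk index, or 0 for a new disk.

8

Next-Fit only looks at disk 8, which has 34 GB free.
7 GB fits there.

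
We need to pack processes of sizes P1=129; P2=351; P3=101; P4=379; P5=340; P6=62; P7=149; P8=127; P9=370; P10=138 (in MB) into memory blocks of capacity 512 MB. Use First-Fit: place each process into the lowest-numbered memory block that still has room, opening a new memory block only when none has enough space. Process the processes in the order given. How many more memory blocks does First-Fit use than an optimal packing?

0

First-Fit: [129,351] [101,379] [340,62] [149,127,138] [370] → 5 memory blocks.
Total size 2146 MB; any packing needs at least ⌈2146/512⌉ = 5 memory blocks.
So 5 is already optimal.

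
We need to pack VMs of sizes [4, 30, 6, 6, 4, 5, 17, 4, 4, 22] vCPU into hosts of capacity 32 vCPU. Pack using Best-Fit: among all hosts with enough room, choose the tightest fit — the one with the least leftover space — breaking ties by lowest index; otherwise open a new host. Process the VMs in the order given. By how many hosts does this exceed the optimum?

Best-Fit: [4,6,6,4,5,4] [30] [17,4] [22] → 4 hosts.
Total size 102 vCPU; any packing needs at least ⌈102/32⌉ = 4 hosts.
So 4 is already optimal.

0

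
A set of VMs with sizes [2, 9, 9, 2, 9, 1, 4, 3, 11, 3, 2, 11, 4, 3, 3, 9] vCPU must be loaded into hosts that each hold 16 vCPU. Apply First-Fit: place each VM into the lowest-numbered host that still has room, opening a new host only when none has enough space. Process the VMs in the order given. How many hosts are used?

6 hosts

2 vCPU → host 1 (remaining 14 vCPU)
9 vCPU → host 1 (remaining 5 vCPU)
9 vCPU → host 2 (remaining 7 vCPU)
2 vCPU → host 1 (remaining 3 vCPU)
9 vCPU → host 3 (remaining 7 vCPU)
1 vCPU → host 1 (remaining 2 vCPU)
4 vCPU → host 2 (remaining 3 vCPU)
3 vCPU → host 2 (remaining 0 vCPU)
11 vCPU → host 4 (remaining 5 vCPU)
3 vCPU → host 3 (remaining 4 vCPU)
2 vCPU → host 1 (remaining 0 vCPU)
11 vCPU → host 5 (remaining 5 vCPU)
4 vCPU → host 3 (remaining 0 vCPU)
3 vCPU → host 4 (remaining 2 vCPU)
3 vCPU → host 5 (remaining 2 vCPU)
9 vCPU → host 6 (remaining 7 vCPU)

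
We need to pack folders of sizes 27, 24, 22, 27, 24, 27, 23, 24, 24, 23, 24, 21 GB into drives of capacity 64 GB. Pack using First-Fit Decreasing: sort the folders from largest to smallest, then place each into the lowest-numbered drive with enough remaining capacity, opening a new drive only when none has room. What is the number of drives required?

6 drives

Sorted descending: 27, 27, 27, 24, 24, 24, 24, 24, 23, 23, 22, 21.
27 GB → drive 1 (remaining 37 GB)
27 GB → drive 1 (remaining 10 GB)
27 GB → drive 2 (remaining 37 GB)
24 GB → drive 2 (remaining 13 GB)
24 GB → drive 3 (remaining 40 GB)
24 GB → drive 3 (remaining 16 GB)
24 GB → drive 4 (remaining 40 GB)
24 GB → drive 4 (remaining 16 GB)
23 GB → drive 5 (remaining 41 GB)
23 GB → drive 5 (remaining 18 GB)
22 GB → drive 6 (remaining 42 GB)
21 GB → drive 6 (remaining 21 GB)
Final drives: [27,27] [27,24] [24,24] [24,24] [23,23] [22,21].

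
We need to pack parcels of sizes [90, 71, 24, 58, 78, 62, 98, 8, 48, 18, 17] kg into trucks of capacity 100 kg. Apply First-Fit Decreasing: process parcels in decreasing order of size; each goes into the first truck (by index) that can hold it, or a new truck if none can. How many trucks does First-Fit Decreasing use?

7 trucks

Sorted descending: 98, 90, 78, 71, 62, 58, 48, 24, 18, 17, 8.
Put 98 kg in truck 1; 2 kg remain.
Put 90 kg in truck 2; 10 kg remain.
Put 78 kg in truck 3; 22 kg remain.
Put 71 kg in truck 4; 29 kg remain.
Put 62 kg in truck 5; 38 kg remain.
Put 58 kg in truck 6; 42 kg remain.
Put 48 kg in truck 7; 52 kg remain.
Put 24 kg in truck 4; 5 kg remain.
Put 18 kg in truck 3; 4 kg remain.
Put 17 kg in truck 5; 21 kg remain.
Put 8 kg in truck 2; 2 kg remain.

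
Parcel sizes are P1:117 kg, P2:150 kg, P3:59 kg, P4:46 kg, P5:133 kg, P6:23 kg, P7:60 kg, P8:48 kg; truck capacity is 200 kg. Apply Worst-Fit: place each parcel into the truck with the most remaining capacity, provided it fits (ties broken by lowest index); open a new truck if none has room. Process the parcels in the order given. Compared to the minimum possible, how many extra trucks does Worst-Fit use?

Worst-Fit: [117,59] [150,46] [133,23] [60,48] → 4 trucks.
Total size 636 kg; any packing needs at least ⌈636/200⌉ = 4 trucks.
So 4 is already optimal.

0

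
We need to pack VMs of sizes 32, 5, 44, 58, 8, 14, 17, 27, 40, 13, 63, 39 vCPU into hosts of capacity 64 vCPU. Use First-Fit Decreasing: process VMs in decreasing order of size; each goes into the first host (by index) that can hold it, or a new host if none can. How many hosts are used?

Sorted descending: 63, 58, 44, 40, 39, 32, 27, 17, 14, 13, 8, 5.
Put 63 vCPU in host 1; 1 vCPU remain.
Put 58 vCPU in host 2; 6 vCPU remain.
Put 44 vCPU in host 3; 20 vCPU remain.
Put 40 vCPU in host 4; 24 vCPU remain.
Put 39 vCPU in host 5; 25 vCPU remain.
Put 32 vCPU in host 6; 32 vCPU remain.
Put 27 vCPU in host 6; 5 vCPU remain.
Put 17 vCPU in host 3; 3 vCPU remain.
Put 14 vCPU in host 4; 10 vCPU remain.
Put 13 vCPU in host 5; 12 vCPU remain.
Put 8 vCPU in host 4; 2 vCPU remain.
Put 5 vCPU in host 2; 1 vCPU remain.

6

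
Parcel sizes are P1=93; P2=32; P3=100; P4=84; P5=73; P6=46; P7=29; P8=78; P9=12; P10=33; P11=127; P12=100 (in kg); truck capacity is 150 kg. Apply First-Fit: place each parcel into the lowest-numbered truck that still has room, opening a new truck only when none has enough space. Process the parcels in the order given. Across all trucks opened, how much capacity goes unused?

243

P1 (93 kg) → truck 1 (remaining 57 kg)
P2 (32 kg) → truck 1 (remaining 25 kg)
P3 (100 kg) → truck 2 (remaining 50 kg)
P4 (84 kg) → truck 3 (remaining 66 kg)
P5 (73 kg) → truck 4 (remaining 77 kg)
P6 (46 kg) → truck 2 (remaining 4 kg)
P7 (29 kg) → truck 3 (remaining 37 kg)
P8 (78 kg) → truck 5 (remaining 72 kg)
P9 (12 kg) → truck 1 (remaining 13 kg)
P10 (33 kg) → truck 3 (remaining 4 kg)
P11 (127 kg) → truck 6 (remaining 23 kg)
P12 (100 kg) → truck 7 (remaining 50 kg)
7 trucks × 150 kg = 1050 kg; used 807 kg; unused 243 kg.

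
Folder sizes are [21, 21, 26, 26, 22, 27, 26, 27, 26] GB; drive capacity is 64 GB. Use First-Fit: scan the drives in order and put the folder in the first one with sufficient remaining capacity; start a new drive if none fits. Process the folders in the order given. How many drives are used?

21 GB → drive 1 (remaining 43 GB)
21 GB → drive 1 (remaining 22 GB)
26 GB → drive 2 (remaining 38 GB)
26 GB → drive 2 (remaining 12 GB)
22 GB → drive 1 (remaining 0 GB)
27 GB → drive 3 (remaining 37 GB)
26 GB → drive 3 (remaining 11 GB)
27 GB → drive 4 (remaining 37 GB)
26 GB → drive 4 (remaining 11 GB)
Final drives: [21,21,22] [26,26] [27,26] [27,26].

4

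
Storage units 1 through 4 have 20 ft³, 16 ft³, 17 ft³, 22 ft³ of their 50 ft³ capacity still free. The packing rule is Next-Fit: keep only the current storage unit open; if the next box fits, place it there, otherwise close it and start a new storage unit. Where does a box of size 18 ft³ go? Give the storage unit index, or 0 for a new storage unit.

Next-Fit only looks at storage unit 4, which has 22 ft³ free.
18 ft³ fits there.

4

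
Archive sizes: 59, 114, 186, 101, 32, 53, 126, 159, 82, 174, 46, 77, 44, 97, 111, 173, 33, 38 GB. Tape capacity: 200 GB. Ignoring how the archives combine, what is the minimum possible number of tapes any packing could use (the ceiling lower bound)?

9

Total size = 59 + 114 + 186 + 101 + 32 + 53 + 126 + 159 + 82 + 174 + 46 + 77 + 44 + 97 + 111 + 173 + 33 + 38 = 1705 GB.
⌈1705 / 200⌉ = 9.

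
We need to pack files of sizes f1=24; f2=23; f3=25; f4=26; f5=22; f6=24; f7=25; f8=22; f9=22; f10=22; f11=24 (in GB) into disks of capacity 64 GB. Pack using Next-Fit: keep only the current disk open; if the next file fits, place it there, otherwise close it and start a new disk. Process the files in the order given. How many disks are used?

6

disk 1: place f1 (24 GB), 40 GB left
disk 1: place f2 (23 GB), 17 GB left
disk 2: place f3 (25 GB), 39 GB left
disk 2: place f4 (26 GB), 13 GB left
disk 3: place f5 (22 GB), 42 GB left
disk 3: place f6 (24 GB), 18 GB left
disk 4: place f7 (25 GB), 39 GB left
disk 4: place f8 (22 GB), 17 GB left
disk 5: place f9 (22 GB), 42 GB left
disk 5: place f10 (22 GB), 20 GB left
disk 6: place f11 (24 GB), 40 GB left
Final disks: [24,23] [25,26] [22,24] [25,22] [22,22] [24].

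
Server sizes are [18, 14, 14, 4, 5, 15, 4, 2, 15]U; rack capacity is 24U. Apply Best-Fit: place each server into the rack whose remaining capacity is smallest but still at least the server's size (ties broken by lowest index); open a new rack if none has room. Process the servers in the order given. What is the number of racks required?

5

Put 18U in rack 1; 6U remain.
Put 14U in rack 2; 10U remain.
Put 14U in rack 3; 10U remain.
Put 4U in rack 1; 2U remain.
Put 5U in rack 2; 5U remain.
Put 15U in rack 4; 9U remain.
Put 4U in rack 2; 1U remain.
Put 2U in rack 1; 0U remain.
Put 15U in rack 5; 9U remain.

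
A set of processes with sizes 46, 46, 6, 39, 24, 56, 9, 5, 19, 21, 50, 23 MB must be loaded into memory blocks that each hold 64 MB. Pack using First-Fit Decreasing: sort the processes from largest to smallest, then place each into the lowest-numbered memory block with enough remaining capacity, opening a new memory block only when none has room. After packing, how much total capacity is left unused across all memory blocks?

40

Sorted descending: 56, 50, 46, 46, 39, 24, 23, 21, 19, 9, 6, 5.
56 MB → memory block 1 (remaining 8 MB)
50 MB → memory block 2 (remaining 14 MB)
46 MB → memory block 3 (remaining 18 MB)
46 MB → memory block 4 (remaining 18 MB)
39 MB → memory block 5 (remaining 25 MB)
24 MB → memory block 5 (remaining 1 MB)
23 MB → memory block 6 (remaining 41 MB)
21 MB → memory block 6 (remaining 20 MB)
19 MB → memory block 6 (remaining 1 MB)
9 MB → memory block 2 (remaining 5 MB)
6 MB → memory block 1 (remaining 2 MB)
5 MB → memory block 2 (remaining 0 MB)
6 memory blocks × 64 MB = 384 MB; used 344 MB; unused 40 MB.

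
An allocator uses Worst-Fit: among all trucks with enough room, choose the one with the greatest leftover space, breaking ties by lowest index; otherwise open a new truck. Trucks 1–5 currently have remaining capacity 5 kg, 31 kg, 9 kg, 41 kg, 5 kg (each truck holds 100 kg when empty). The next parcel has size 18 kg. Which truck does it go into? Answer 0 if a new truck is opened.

4

Trucks with room: truck 2 (31 kg), truck 4 (41 kg).
Most room is truck 4 with 41 kg free.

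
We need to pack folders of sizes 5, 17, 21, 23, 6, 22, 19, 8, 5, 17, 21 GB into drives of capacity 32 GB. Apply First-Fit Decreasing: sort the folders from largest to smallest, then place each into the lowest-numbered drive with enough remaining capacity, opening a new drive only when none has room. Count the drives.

Sorted descending: 23, 22, 21, 21, 19, 17, 17, 8, 6, 5, 5.
drive 1: place 23 GB, 9 GB left
drive 2: place 22 GB, 10 GB left
drive 3: place 21 GB, 11 GB left
drive 4: place 21 GB, 11 GB left
drive 5: place 19 GB, 13 GB left
drive 6: place 17 GB, 15 GB left
drive 7: place 17 GB, 15 GB left
drive 1: place 8 GB, 1 GB left
drive 2: place 6 GB, 4 GB left
drive 3: place 5 GB, 6 GB left
drive 3: place 5 GB, 1 GB left

7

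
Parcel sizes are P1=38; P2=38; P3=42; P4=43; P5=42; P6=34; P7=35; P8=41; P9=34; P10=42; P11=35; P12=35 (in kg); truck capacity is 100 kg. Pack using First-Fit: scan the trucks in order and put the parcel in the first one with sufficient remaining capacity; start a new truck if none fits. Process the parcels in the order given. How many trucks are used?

truck 1: place P1 (38 kg), 62 kg left
truck 1: place P2 (38 kg), 24 kg left
truck 2: place P3 (42 kg), 58 kg left
truck 2: place P4 (43 kg), 15 kg left
truck 3: place P5 (42 kg), 58 kg left
truck 3: place P6 (34 kg), 24 kg left
truck 4: place P7 (35 kg), 65 kg left
truck 4: place P8 (41 kg), 24 kg left
truck 5: place P9 (34 kg), 66 kg left
truck 5: place P10 (42 kg), 24 kg left
truck 6: place P11 (35 kg), 65 kg left
truck 6: place P12 (35 kg), 30 kg left

6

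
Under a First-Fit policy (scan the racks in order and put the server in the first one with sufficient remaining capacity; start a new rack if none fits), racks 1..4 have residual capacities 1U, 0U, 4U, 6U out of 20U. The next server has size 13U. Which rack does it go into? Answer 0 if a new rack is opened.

0

No rack has ≥ 13U free, so a new rack is opened.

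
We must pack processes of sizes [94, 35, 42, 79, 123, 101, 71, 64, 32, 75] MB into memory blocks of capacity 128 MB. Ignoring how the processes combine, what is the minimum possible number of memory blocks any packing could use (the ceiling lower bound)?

Total size = 94 + 35 + 42 + 79 + 123 + 101 + 71 + 64 + 32 + 75 = 716 MB.
⌈716 / 128⌉ = 6.

6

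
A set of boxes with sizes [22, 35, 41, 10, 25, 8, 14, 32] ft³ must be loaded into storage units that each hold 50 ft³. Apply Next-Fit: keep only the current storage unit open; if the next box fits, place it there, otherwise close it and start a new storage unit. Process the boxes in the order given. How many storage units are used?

Put 22 ft³ in storage unit 1; 28 ft³ remain.
Put 35 ft³ in storage unit 2; 15 ft³ remain.
Put 41 ft³ in storage unit 3; 9 ft³ remain.
Put 10 ft³ in storage unit 4; 40 ft³ remain.
Put 25 ft³ in storage unit 4; 15 ft³ remain.
Put 8 ft³ in storage unit 4; 7 ft³ remain.
Put 14 ft³ in storage unit 5; 36 ft³ remain.
Put 32 ft³ in storage unit 5; 4 ft³ remain.
Final storage units: [22] [35] [41] [10,25,8] [14,32].

5 storage units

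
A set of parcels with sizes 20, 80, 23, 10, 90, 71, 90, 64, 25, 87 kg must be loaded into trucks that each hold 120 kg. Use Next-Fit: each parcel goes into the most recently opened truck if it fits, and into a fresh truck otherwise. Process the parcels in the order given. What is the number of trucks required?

20 kg → truck 1 (remaining 100 kg)
80 kg → truck 1 (remaining 20 kg)
23 kg → truck 2 (remaining 97 kg)
10 kg → truck 2 (remaining 87 kg)
90 kg → truck 3 (remaining 30 kg)
71 kg → truck 4 (remaining 49 kg)
90 kg → truck 5 (remaining 30 kg)
64 kg → truck 6 (remaining 56 kg)
25 kg → truck 6 (remaining 31 kg)
87 kg → truck 7 (remaining 33 kg)
Final trucks: [20,80] [23,10] [90] [71] [90] [64,25] [87].

7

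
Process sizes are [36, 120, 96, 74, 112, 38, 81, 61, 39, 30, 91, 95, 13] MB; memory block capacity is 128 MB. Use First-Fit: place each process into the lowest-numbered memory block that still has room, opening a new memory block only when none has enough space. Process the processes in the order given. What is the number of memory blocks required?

8 memory blocks

36 MB → memory block 1 (remaining 92 MB)
120 MB → memory block 2 (remaining 8 MB)
96 MB → memory block 3 (remaining 32 MB)
74 MB → memory block 1 (remaining 18 MB)
112 MB → memory block 4 (remaining 16 MB)
38 MB → memory block 5 (remaining 90 MB)
81 MB → memory block 5 (remaining 9 MB)
61 MB → memory block 6 (remaining 67 MB)
39 MB → memory block 6 (remaining 28 MB)
30 MB → memory block 3 (remaining 2 MB)
91 MB → memory block 7 (remaining 37 MB)
95 MB → memory block 8 (remaining 33 MB)
13 MB → memory block 1 (remaining 5 MB)
Final memory blocks: [36,74,13] [120] [96,30] [112] [38,81] [61,39] [91] [95].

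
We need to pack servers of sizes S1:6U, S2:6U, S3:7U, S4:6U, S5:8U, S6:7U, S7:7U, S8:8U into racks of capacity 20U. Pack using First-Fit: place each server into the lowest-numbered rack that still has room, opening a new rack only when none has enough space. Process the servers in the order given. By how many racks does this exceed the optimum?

First-Fit: [6,6,7] [6,8] [7,7] [8] → 4 racks.
Total size 55U; any packing needs at least ⌈55/20⌉ = 3 racks.
An optimal packing achieves that bound: [8,8] [7,7,6] [7,6,6] → 3 racks.
Excess: 4 − 3 = 1.

1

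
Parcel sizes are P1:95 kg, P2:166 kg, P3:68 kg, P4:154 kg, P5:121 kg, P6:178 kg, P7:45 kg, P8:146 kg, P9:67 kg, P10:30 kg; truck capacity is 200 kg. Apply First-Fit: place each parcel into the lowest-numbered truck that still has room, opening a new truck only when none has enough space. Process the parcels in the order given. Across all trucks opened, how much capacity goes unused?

130

truck 1: place P1 (95 kg), 105 kg left
truck 2: place P2 (166 kg), 34 kg left
truck 1: place P3 (68 kg), 37 kg left
truck 3: place P4 (154 kg), 46 kg left
truck 4: place P5 (121 kg), 79 kg left
truck 5: place P6 (178 kg), 22 kg left
truck 3: place P7 (45 kg), 1 kg left
truck 6: place P8 (146 kg), 54 kg left
truck 4: place P9 (67 kg), 12 kg left
truck 1: place P10 (30 kg), 7 kg left
6 trucks × 200 kg = 1200 kg; used 1070 kg; unused 130 kg.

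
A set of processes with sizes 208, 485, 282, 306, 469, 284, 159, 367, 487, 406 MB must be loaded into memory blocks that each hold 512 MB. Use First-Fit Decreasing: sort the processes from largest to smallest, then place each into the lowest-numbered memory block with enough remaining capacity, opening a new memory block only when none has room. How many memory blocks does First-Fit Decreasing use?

Sorted descending: 487, 485, 469, 406, 367, 306, 284, 282, 208, 159.
memory block 1: place 487 MB, 25 MB left
memory block 2: place 485 MB, 27 MB left
memory block 3: place 469 MB, 43 MB left
memory block 4: place 406 MB, 106 MB left
memory block 5: place 367 MB, 145 MB left
memory block 6: place 306 MB, 206 MB left
memory block 7: place 284 MB, 228 MB left
memory block 8: place 282 MB, 230 MB left
memory block 7: place 208 MB, 20 MB left
memory block 6: place 159 MB, 47 MB left

8 memory blocks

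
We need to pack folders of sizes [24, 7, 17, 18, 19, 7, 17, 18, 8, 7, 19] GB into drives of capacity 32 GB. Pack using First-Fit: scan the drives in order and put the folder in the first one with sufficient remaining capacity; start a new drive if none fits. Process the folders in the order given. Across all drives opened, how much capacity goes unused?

Put 24 GB in drive 1; 8 GB remain.
Put 7 GB in drive 1; 1 GB remain.
Put 17 GB in drive 2; 15 GB remain.
Put 18 GB in drive 3; 14 GB remain.
Put 19 GB in drive 4; 13 GB remain.
Put 7 GB in drive 2; 8 GB remain.
Put 17 GB in drive 5; 15 GB remain.
Put 18 GB in drive 6; 14 GB remain.
Put 8 GB in drive 2; 0 GB remain.
Put 7 GB in drive 3; 7 GB remain.
Put 19 GB in drive 7; 13 GB remain.
7 drives × 32 GB = 224 GB; used 161 GB; unused 63 GB.

63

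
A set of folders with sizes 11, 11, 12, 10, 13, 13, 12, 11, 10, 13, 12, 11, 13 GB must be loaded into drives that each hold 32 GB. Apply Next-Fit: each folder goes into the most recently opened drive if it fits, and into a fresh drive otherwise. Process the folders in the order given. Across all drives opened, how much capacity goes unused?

72

11 GB → drive 1 (remaining 21 GB)
11 GB → drive 1 (remaining 10 GB)
12 GB → drive 2 (remaining 20 GB)
10 GB → drive 2 (remaining 10 GB)
13 GB → drive 3 (remaining 19 GB)
13 GB → drive 3 (remaining 6 GB)
12 GB → drive 4 (remaining 20 GB)
11 GB → drive 4 (remaining 9 GB)
10 GB → drive 5 (remaining 22 GB)
13 GB → drive 5 (remaining 9 GB)
12 GB → drive 6 (remaining 20 GB)
11 GB → drive 6 (remaining 9 GB)
13 GB → drive 7 (remaining 19 GB)
7 drives × 32 GB = 224 GB; used 152 GB; unused 72 GB.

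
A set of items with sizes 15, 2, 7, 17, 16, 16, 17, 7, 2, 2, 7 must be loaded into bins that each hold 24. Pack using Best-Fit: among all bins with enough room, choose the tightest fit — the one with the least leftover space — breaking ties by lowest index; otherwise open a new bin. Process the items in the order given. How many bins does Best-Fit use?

5

Put 15 in bin 1; 9 remain.
Put 2 in bin 1; 7 remain.
Put 7 in bin 1; 0 remain.
Put 17 in bin 2; 7 remain.
Put 16 in bin 3; 8 remain.
Put 16 in bin 4; 8 remain.
Put 17 in bin 5; 7 remain.
Put 7 in bin 2; 0 remain.
Put 2 in bin 5; 5 remain.
Put 2 in bin 5; 3 remain.
Put 7 in bin 3; 1 remain.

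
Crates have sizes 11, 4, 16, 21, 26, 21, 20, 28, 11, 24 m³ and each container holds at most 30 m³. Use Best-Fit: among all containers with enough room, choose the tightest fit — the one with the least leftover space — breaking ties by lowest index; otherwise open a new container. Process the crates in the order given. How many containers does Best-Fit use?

11 m³ → container 1 (remaining 19 m³)
4 m³ → container 1 (remaining 15 m³)
16 m³ → container 2 (remaining 14 m³)
21 m³ → container 3 (remaining 9 m³)
26 m³ → container 4 (remaining 4 m³)
21 m³ → container 5 (remaining 9 m³)
20 m³ → container 6 (remaining 10 m³)
28 m³ → container 7 (remaining 2 m³)
11 m³ → container 2 (remaining 3 m³)
24 m³ → container 8 (remaining 6 m³)

8 containers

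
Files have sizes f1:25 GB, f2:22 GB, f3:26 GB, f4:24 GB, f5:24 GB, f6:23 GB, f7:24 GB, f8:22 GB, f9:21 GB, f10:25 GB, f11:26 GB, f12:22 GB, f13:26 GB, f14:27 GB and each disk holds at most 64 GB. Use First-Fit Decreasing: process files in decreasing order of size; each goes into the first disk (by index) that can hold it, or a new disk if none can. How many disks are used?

7 disks

Sorted descending: 27, 26, 26, 26, 25, 25, 24, 24, 24, 23, 22, 22, 22, 21.
disk 1: place 27 GB, 37 GB left
disk 1: place 26 GB, 11 GB left
disk 2: place 26 GB, 38 GB left
disk 2: place 26 GB, 12 GB left
disk 3: place 25 GB, 39 GB left
disk 3: place 25 GB, 14 GB left
disk 4: place 24 GB, 40 GB left
disk 4: place 24 GB, 16 GB left
disk 5: place 24 GB, 40 GB left
disk 5: place 23 GB, 17 GB left
disk 6: place 22 GB, 42 GB left
disk 6: place 22 GB, 20 GB left
disk 7: place 22 GB, 42 GB left
disk 7: place 21 GB, 21 GB left
Final disks: [27,26] [26,26] [25,25] [24,24] [24,23] [22,22] [22,21].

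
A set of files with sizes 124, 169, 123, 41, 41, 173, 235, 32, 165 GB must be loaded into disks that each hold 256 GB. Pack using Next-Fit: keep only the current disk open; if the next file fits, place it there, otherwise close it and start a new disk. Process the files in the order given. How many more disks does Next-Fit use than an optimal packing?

Next-Fit: [124] [169] [123,41,41] [173] [235] [32,165] → 6 disks.
Total size 1103 GB; any packing needs at least ⌈1103/256⌉ = 5 disks.
An optimal packing achieves that bound: [235] [173,41,41] [169,32] [165] [124,123] → 5 disks.
Excess: 6 − 5 = 1.

1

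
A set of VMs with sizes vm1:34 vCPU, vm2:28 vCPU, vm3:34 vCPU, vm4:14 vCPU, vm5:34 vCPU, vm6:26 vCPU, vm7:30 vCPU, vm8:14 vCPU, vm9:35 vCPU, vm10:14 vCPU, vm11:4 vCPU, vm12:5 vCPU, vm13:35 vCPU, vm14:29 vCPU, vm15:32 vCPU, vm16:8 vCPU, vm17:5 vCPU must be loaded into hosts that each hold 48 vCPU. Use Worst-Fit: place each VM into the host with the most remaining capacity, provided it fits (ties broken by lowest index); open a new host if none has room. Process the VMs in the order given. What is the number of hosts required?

10 hosts

host 1: place vm1 (34 vCPU), 14 vCPU left
host 2: place vm2 (28 vCPU), 20 vCPU left
host 3: place vm3 (34 vCPU), 14 vCPU left
host 2: place vm4 (14 vCPU), 6 vCPU left
host 4: place vm5 (34 vCPU), 14 vCPU left
host 5: place vm6 (26 vCPU), 22 vCPU left
host 6: place vm7 (30 vCPU), 18 vCPU left
host 5: place vm8 (14 vCPU), 8 vCPU left
host 7: place vm9 (35 vCPU), 13 vCPU left
host 6: place vm10 (14 vCPU), 4 vCPU left
host 1: place vm11 (4 vCPU), 10 vCPU left
host 3: place vm12 (5 vCPU), 9 vCPU left
host 8: place vm13 (35 vCPU), 13 vCPU left
host 9: place vm14 (29 vCPU), 19 vCPU left
host 10: place vm15 (32 vCPU), 16 vCPU left
host 9: place vm16 (8 vCPU), 11 vCPU left
host 10: place vm17 (5 vCPU), 11 vCPU left
Final hosts: [34,4] [28,14] [34,5] [34] [26,14] [30,14] [35] [35] [29,8] [32,5].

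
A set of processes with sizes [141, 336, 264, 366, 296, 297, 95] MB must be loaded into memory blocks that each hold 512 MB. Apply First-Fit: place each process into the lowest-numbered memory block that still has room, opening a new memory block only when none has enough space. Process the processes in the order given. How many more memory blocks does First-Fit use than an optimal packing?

0

First-Fit: [141,336] [264,95] [366] [296] [297] → 5 memory blocks.
5 processes exceed 256 MB (half the capacity), and no two of those can share a memory block, so at least 5 memory blocks are needed.
So 5 is already optimal.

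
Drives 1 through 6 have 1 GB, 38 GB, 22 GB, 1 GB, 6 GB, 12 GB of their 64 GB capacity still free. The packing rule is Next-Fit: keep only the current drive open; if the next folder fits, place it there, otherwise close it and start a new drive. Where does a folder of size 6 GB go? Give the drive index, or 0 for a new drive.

Next-Fit only looks at drive 6, which has 12 GB free.
6 GB fits there.

6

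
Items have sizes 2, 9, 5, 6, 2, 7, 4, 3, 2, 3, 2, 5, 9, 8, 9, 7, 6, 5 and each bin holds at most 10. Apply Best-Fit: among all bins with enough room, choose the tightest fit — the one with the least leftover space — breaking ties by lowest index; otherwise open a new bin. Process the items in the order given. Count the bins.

11 bins

2 → bin 1 (remaining 8)
9 → bin 2 (remaining 1)
5 → bin 1 (remaining 3)
6 → bin 3 (remaining 4)
2 → bin 1 (remaining 1)
7 → bin 4 (remaining 3)
4 → bin 3 (remaining 0)
3 → bin 4 (remaining 0)
2 → bin 5 (remaining 8)
3 → bin 5 (remaining 5)
2 → bin 5 (remaining 3)
5 → bin 6 (remaining 5)
9 → bin 7 (remaining 1)
8 → bin 8 (remaining 2)
9 → bin 9 (remaining 1)
7 → bin 10 (remaining 3)
6 → bin 11 (remaining 4)
5 → bin 6 (remaining 0)
Final bins: [2,5,2] [9] [6,4] [7,3] [2,3,2] [5,5] [9] [8] [9] [7] [6].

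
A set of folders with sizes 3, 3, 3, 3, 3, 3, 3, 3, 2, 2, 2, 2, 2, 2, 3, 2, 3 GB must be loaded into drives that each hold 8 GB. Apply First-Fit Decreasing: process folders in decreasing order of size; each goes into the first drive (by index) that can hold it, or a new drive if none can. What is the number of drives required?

Sorted descending: 3, 3, 3, 3, 3, 3, 3, 3, 3, 3, 2, 2, 2, 2, 2, 2, 2.
Put 3 GB in drive 1; 5 GB remain.
Put 3 GB in drive 1; 2 GB remain.
Put 3 GB in drive 2; 5 GB remain.
Put 3 GB in drive 2; 2 GB remain.
Put 3 GB in drive 3; 5 GB remain.
Put 3 GB in drive 3; 2 GB remain.
Put 3 GB in drive 4; 5 GB remain.
Put 3 GB in drive 4; 2 GB remain.
Put 3 GB in drive 5; 5 GB remain.
Put 3 GB in drive 5; 2 GB remain.
Put 2 GB in drive 1; 0 GB remain.
Put 2 GB in drive 2; 0 GB remain.
Put 2 GB in drive 3; 0 GB remain.
Put 2 GB in drive 4; 0 GB remain.
Put 2 GB in drive 5; 0 GB remain.
Put 2 GB in drive 6; 6 GB remain.
Put 2 GB in drive 6; 4 GB remain.
Final drives: [3,3,2] [3,3,2] [3,3,2] [3,3,2] [3,3,2] [2,2].

6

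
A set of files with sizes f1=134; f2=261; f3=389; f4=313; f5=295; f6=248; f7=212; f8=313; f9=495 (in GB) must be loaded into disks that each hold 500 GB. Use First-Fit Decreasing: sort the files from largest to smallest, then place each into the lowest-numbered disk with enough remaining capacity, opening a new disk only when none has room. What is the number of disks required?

Sorted descending: 495, 389, 313, 313, 295, 261, 248, 212, 134.
495 GB → disk 1 (remaining 5 GB)
389 GB → disk 2 (remaining 111 GB)
313 GB → disk 3 (remaining 187 GB)
313 GB → disk 4 (remaining 187 GB)
295 GB → disk 5 (remaining 205 GB)
261 GB → disk 6 (remaining 239 GB)
248 GB → disk 7 (remaining 252 GB)
212 GB → disk 6 (remaining 27 GB)
134 GB → disk 3 (remaining 53 GB)
Final disks: [495] [389] [313,134] [313] [295] [261,212] [248].

7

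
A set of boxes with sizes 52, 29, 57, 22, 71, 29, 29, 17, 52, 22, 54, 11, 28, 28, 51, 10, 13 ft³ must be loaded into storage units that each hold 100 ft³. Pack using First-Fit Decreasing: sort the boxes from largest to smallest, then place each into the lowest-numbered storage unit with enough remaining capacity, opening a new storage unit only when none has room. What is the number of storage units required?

6 storage units

Sorted descending: 71, 57, 54, 52, 52, 51, 29, 29, 29, 28, 28, 22, 22, 17, 13, 11, 10.
71 ft³ → storage unit 1 (remaining 29 ft³)
57 ft³ → storage unit 2 (remaining 43 ft³)
54 ft³ → storage unit 3 (remaining 46 ft³)
52 ft³ → storage unit 4 (remaining 48 ft³)
52 ft³ → storage unit 5 (remaining 48 ft³)
51 ft³ → storage unit 6 (remaining 49 ft³)
29 ft³ → storage unit 1 (remaining 0 ft³)
29 ft³ → storage unit 2 (remaining 14 ft³)
29 ft³ → storage unit 3 (remaining 17 ft³)
28 ft³ → storage unit 4 (remaining 20 ft³)
28 ft³ → storage unit 5 (remaining 20 ft³)
22 ft³ → storage unit 6 (remaining 27 ft³)
22 ft³ → storage unit 6 (remaining 5 ft³)
17 ft³ → storage unit 3 (remaining 0 ft³)
13 ft³ → storage unit 2 (remaining 1 ft³)
11 ft³ → storage unit 4 (remaining 9 ft³)
10 ft³ → storage unit 5 (remaining 10 ft³)
Final storage units: [71,29] [57,29,13] [54,29,17] [52,28,11] [52,28,10] [51,22,22].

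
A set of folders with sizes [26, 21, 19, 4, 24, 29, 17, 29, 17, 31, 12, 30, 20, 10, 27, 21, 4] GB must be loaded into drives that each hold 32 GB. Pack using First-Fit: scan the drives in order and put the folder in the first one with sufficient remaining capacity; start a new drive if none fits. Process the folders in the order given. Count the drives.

drive 1: place 26 GB, 6 GB left
drive 2: place 21 GB, 11 GB left
drive 3: place 19 GB, 13 GB left
drive 1: place 4 GB, 2 GB left
drive 4: place 24 GB, 8 GB left
drive 5: place 29 GB, 3 GB left
drive 6: place 17 GB, 15 GB left
drive 7: place 29 GB, 3 GB left
drive 8: place 17 GB, 15 GB left
drive 9: place 31 GB, 1 GB left
drive 3: place 12 GB, 1 GB left
drive 10: place 30 GB, 2 GB left
drive 11: place 20 GB, 12 GB left
drive 2: place 10 GB, 1 GB left
drive 12: place 27 GB, 5 GB left
drive 13: place 21 GB, 11 GB left
drive 4: place 4 GB, 4 GB left
Final drives: [26,4] [21,10] [19,12] [24,4] [29] [17] [29] [17] [31] [30] [20] [27] [21].

13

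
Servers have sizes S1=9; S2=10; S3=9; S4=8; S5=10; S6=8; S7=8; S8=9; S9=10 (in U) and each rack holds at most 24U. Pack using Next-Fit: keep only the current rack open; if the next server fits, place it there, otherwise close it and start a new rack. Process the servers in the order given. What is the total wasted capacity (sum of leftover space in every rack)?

39

Put S1 (9U) in rack 1; 15U remain.
Put S2 (10U) in rack 1; 5U remain.
Put S3 (9U) in rack 2; 15U remain.
Put S4 (8U) in rack 2; 7U remain.
Put S5 (10U) in rack 3; 14U remain.
Put S6 (8U) in rack 3; 6U remain.
Put S7 (8U) in rack 4; 16U remain.
Put S8 (9U) in rack 4; 7U remain.
Put S9 (10U) in rack 5; 14U remain.
5 racks × 24U = 120U; used 81U; unused 39U.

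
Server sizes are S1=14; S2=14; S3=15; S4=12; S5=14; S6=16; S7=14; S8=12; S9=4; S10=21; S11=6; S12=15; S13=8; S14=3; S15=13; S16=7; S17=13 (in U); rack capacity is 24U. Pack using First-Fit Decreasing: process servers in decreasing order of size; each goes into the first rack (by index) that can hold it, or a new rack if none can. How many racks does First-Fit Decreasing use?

Sorted descending: 21, 16, 15, 15, 14, 14, 14, 14, 13, 13, 12, 12, 8, 7, 6, 4, 3.
rack 1: place 21U, 3U left
rack 2: place 16U, 8U left
rack 3: place 15U, 9U left
rack 4: place 15U, 9U left
rack 5: place 14U, 10U left
rack 6: place 14U, 10U left
rack 7: place 14U, 10U left
rack 8: place 14U, 10U left
rack 9: place 13U, 11U left
rack 10: place 13U, 11U left
rack 11: place 12U, 12U left
rack 11: place 12U, 0U left
rack 2: place 8U, 0U left
rack 3: place 7U, 2U left
rack 4: place 6U, 3U left
rack 5: place 4U, 6U left
rack 1: place 3U, 0U left
Final racks: [21,3] [16,8] [15,7] [15,6] [14,4] [14] [14] [14] [13] [13] [12,12].

11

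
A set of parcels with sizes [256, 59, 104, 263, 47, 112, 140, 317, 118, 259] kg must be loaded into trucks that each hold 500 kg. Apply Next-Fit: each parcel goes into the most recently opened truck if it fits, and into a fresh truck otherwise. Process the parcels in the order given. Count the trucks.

Put 256 kg in truck 1; 244 kg remain.
Put 59 kg in truck 1; 185 kg remain.
Put 104 kg in truck 1; 81 kg remain.
Put 263 kg in truck 2; 237 kg remain.
Put 47 kg in truck 2; 190 kg remain.
Put 112 kg in truck 2; 78 kg remain.
Put 140 kg in truck 3; 360 kg remain.
Put 317 kg in truck 3; 43 kg remain.
Put 118 kg in truck 4; 382 kg remain.
Put 259 kg in truck 4; 123 kg remain.
Final trucks: [256,59,104] [263,47,112] [140,317] [118,259].

4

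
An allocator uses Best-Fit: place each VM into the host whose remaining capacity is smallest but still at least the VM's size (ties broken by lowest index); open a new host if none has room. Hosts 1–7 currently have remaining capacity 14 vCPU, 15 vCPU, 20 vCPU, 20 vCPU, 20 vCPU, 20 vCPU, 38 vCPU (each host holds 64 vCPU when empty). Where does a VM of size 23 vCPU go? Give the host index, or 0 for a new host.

7

Hosts with room: host 7 (38 vCPU).
Tightest fit is host 7 with 38 vCPU free.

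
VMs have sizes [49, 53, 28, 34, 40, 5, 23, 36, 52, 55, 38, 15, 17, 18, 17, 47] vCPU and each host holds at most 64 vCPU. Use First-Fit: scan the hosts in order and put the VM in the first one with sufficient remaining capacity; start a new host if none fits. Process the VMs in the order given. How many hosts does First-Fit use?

10 hosts

host 1: place 49 vCPU, 15 vCPU left
host 2: place 53 vCPU, 11 vCPU left
host 3: place 28 vCPU, 36 vCPU left
host 3: place 34 vCPU, 2 vCPU left
host 4: place 40 vCPU, 24 vCPU left
host 1: place 5 vCPU, 10 vCPU left
host 4: place 23 vCPU, 1 vCPU left
host 5: place 36 vCPU, 28 vCPU left
host 6: place 52 vCPU, 12 vCPU left
host 7: place 55 vCPU, 9 vCPU left
host 8: place 38 vCPU, 26 vCPU left
host 5: place 15 vCPU, 13 vCPU left
host 8: place 17 vCPU, 9 vCPU left
host 9: place 18 vCPU, 46 vCPU left
host 9: place 17 vCPU, 29 vCPU left
host 10: place 47 vCPU, 17 vCPU left
Final hosts: [49,5] [53] [28,34] [40,23] [36,15] [52] [55] [38,17] [18,17] [47].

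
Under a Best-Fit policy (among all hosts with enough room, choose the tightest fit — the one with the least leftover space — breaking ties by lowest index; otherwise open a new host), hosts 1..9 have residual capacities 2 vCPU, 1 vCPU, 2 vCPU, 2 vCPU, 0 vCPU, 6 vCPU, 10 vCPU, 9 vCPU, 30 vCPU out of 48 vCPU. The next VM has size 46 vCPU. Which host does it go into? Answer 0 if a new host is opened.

0

No host has ≥ 46 vCPU free, so a new host is opened.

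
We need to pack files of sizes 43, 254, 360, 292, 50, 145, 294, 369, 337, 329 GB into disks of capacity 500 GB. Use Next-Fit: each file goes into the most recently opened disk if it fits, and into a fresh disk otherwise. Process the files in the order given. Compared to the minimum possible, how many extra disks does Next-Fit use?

Next-Fit: [43,254] [360] [292,50,145] [294] [369] [337] [329] → 7 disks.
7 files exceed 250 GB (half the capacity), and no two of those can share a disk, so at least 7 disks are needed.
So 7 is already optimal.

0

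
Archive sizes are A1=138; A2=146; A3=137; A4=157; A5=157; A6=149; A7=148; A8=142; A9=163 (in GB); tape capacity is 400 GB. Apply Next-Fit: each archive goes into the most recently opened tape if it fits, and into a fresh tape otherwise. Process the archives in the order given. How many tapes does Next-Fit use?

tape 1: place A1 (138 GB), 262 GB left
tape 1: place A2 (146 GB), 116 GB left
tape 2: place A3 (137 GB), 263 GB left
tape 2: place A4 (157 GB), 106 GB left
tape 3: place A5 (157 GB), 243 GB left
tape 3: place A6 (149 GB), 94 GB left
tape 4: place A7 (148 GB), 252 GB left
tape 4: place A8 (142 GB), 110 GB left
tape 5: place A9 (163 GB), 237 GB left
Final tapes: [138,146] [137,157] [157,149] [148,142] [163].

5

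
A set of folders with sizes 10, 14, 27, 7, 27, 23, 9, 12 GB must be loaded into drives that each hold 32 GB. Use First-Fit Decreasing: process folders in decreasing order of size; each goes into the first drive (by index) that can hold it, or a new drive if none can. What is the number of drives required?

Sorted descending: 27, 27, 23, 14, 12, 10, 9, 7.
drive 1: place 27 GB, 5 GB left
drive 2: place 27 GB, 5 GB left
drive 3: place 23 GB, 9 GB left
drive 4: place 14 GB, 18 GB left
drive 4: place 12 GB, 6 GB left
drive 5: place 10 GB, 22 GB left
drive 3: place 9 GB, 0 GB left
drive 5: place 7 GB, 15 GB left

5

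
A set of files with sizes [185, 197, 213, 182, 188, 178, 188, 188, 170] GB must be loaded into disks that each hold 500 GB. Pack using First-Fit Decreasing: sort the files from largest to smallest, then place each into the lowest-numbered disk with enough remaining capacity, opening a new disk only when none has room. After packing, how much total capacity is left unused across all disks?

Sorted descending: 213, 197, 188, 188, 188, 185, 182, 178, 170.
213 GB → disk 1 (remaining 287 GB)
197 GB → disk 1 (remaining 90 GB)
188 GB → disk 2 (remaining 312 GB)
188 GB → disk 2 (remaining 124 GB)
188 GB → disk 3 (remaining 312 GB)
185 GB → disk 3 (remaining 127 GB)
182 GB → disk 4 (remaining 318 GB)
178 GB → disk 4 (remaining 140 GB)
170 GB → disk 5 (remaining 330 GB)
5 disks × 500 GB = 2500 GB; used 1689 GB; unused 811 GB.

811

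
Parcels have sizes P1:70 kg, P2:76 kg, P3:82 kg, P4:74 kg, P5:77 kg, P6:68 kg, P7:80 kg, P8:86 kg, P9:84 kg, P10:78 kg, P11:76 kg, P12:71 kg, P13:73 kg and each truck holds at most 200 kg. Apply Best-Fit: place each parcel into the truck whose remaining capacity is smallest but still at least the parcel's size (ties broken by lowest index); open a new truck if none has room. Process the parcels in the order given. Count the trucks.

P1 (70 kg) → truck 1 (remaining 130 kg)
P2 (76 kg) → truck 1 (remaining 54 kg)
P3 (82 kg) → truck 2 (remaining 118 kg)
P4 (74 kg) → truck 2 (remaining 44 kg)
P5 (77 kg) → truck 3 (remaining 123 kg)
P6 (68 kg) → truck 3 (remaining 55 kg)
P7 (80 kg) → truck 4 (remaining 120 kg)
P8 (86 kg) → truck 4 (remaining 34 kg)
P9 (84 kg) → truck 5 (remaining 116 kg)
P10 (78 kg) → truck 5 (remaining 38 kg)
P11 (76 kg) → truck 6 (remaining 124 kg)
P12 (71 kg) → truck 6 (remaining 53 kg)
P13 (73 kg) → truck 7 (remaining 127 kg)
Final trucks: [70,76] [82,74] [77,68] [80,86] [84,78] [76,71] [73].

7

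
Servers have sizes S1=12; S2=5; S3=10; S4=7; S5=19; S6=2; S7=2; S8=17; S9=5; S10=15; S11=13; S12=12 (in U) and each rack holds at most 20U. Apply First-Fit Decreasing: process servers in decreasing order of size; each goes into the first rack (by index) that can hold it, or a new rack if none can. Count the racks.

Sorted descending: 19, 17, 15, 13, 12, 12, 10, 7, 5, 5, 2, 2.
Put 19U in rack 1; 1U remain.
Put 17U in rack 2; 3U remain.
Put 15U in rack 3; 5U remain.
Put 13U in rack 4; 7U remain.
Put 12U in rack 5; 8U remain.
Put 12U in rack 6; 8U remain.
Put 10U in rack 7; 10U remain.
Put 7U in rack 4; 0U remain.
Put 5U in rack 3; 0U remain.
Put 5U in rack 5; 3U remain.
Put 2U in rack 2; 1U remain.
Put 2U in rack 5; 1U remain.
Final racks: [19] [17,2] [15,5] [13,7] [12,5,2] [12] [10].

7 racks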